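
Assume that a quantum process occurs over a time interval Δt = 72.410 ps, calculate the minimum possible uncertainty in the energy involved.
4.545 μeV

Using the energy-time uncertainty principle:
ΔEΔt ≥ ℏ/2

The minimum uncertainty in energy is:
ΔE_min = ℏ/(2Δt)
ΔE_min = (1.055e-34 J·s) / (2 × 7.241e-11 s)
ΔE_min = 7.282e-25 J = 4.545 μeV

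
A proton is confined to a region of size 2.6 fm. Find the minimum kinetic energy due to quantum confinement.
767.375 keV

Using the uncertainty principle:

1. Position uncertainty: Δx ≈ 2.600e-15 m
2. Minimum momentum uncertainty: Δp = ℏ/(2Δx) = 2.028e-20 kg·m/s
3. Minimum kinetic energy:
   KE = (Δp)²/(2m) = (2.028e-20)²/(2 × 1.673e-27 kg)
   KE = 1.229e-13 J = 767.375 keV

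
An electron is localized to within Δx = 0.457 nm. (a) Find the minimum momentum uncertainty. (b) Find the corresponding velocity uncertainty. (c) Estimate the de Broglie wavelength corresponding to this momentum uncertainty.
(a) Δp_min = 1.154 × 10^-25 kg·m/s
(b) Δv_min = 126.660 km/s
(c) λ_dB = 5.743 nm

Step-by-step:

(a) From the uncertainty principle:
Δp_min = ℏ/(2Δx) = (1.055e-34 J·s)/(2 × 4.570e-10 m) = 1.154e-25 kg·m/s

(b) The velocity uncertainty:
Δv = Δp/m = (1.154e-25 kg·m/s)/(9.109e-31 kg) = 1.267e+05 m/s = 126.660 km/s

(c) The de Broglie wavelength for this momentum:
λ = h/p = (6.626e-34 J·s)/(1.154e-25 kg·m/s) = 5.743e-09 m = 5.743 nm

Note: The de Broglie wavelength is comparable to the localization size, as expected from wave-particle duality.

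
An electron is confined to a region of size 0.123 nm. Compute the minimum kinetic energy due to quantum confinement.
629.583 meV

Using the uncertainty principle:

1. Position uncertainty: Δx ≈ 1.230e-10 m
2. Minimum momentum uncertainty: Δp = ℏ/(2Δx) = 4.287e-25 kg·m/s
3. Minimum kinetic energy:
   KE = (Δp)²/(2m) = (4.287e-25)²/(2 × 9.109e-31 kg)
   KE = 1.009e-19 J = 629.583 meV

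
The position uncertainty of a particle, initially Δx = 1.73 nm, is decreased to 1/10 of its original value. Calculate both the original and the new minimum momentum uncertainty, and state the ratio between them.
Original Δp_min = 3.048 × 10^-26 kg·m/s; new Δp'_min = 3.048 × 10^-25 kg·m/s; ratio Δp'_min/Δp_min = 10.

From the uncertainty principle ΔxΔp ≥ ℏ/2, the minimum momentum uncertainty is Δp_min = ℏ/(2Δx).

Original (Δx = 1.73 nm = 1.730e-09 m):
Δp_min = (1.055e-34 J·s)/(2 × 1.730e-09 m) = 3.048e-26 kg·m/s

When Δx → (1/10)Δx:
Δp'_min = ℏ/(2 × (1/10)Δx) = 10 × ℏ/(2Δx) = 10 × Δp_min
Δp'_min = 10 × 3.048e-26 kg·m/s = 3.048e-25 kg·m/s

Since Δp_min ∝ 1/Δx, when Δx is decreased to 1/10 of its original value, Δp_min increases to 10 times its original value.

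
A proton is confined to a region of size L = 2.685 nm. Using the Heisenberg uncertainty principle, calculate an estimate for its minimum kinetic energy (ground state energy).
719.558 neV

Using the uncertainty principle to estimate ground state energy:

1. The position uncertainty is approximately the confinement size:
   Δx ≈ L = 2.685e-09 m

2. From ΔxΔp ≥ ℏ/2, the minimum momentum uncertainty is:
   Δp ≈ ℏ/(2L) = 1.964e-26 kg·m/s

3. The kinetic energy is approximately:
   KE ≈ (Δp)²/(2m) = (1.964e-26)²/(2 × 1.673e-27 kg)
   KE ≈ 1.153e-25 J = 719.558 neV

This is an order-of-magnitude estimate of the ground state energy.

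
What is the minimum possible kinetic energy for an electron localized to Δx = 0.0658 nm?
2.200 eV

Localizing a particle requires giving it sufficient momentum uncertainty:

1. From uncertainty principle: Δp ≥ ℏ/(2Δx)
   Δp_min = (1.055e-34 J·s) / (2 × 6.580e-11 m)
   Δp_min = 8.013e-25 kg·m/s

2. This momentum uncertainty corresponds to kinetic energy:
   KE ≈ (Δp)²/(2m) = (8.013e-25)²/(2 × 9.109e-31 kg)
   KE = 3.525e-19 J = 2.200 eV

Tighter localization requires more energy.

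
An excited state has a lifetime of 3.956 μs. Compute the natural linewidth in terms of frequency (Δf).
20.116 kHz

Using the energy-time uncertainty principle and E = hf:
ΔEΔt ≥ ℏ/2
hΔf·Δt ≥ ℏ/2

The minimum frequency uncertainty is:
Δf = ℏ/(2hτ) = 1/(4πτ)
Δf = 1/(4π × 3.956e-06 s)
Δf = 2.012e+04 Hz = 20.116 kHz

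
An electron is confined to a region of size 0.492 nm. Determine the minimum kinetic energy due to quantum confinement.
39.349 meV

Using the uncertainty principle:

1. Position uncertainty: Δx ≈ 4.920e-10 m
2. Minimum momentum uncertainty: Δp = ℏ/(2Δx) = 1.072e-25 kg·m/s
3. Minimum kinetic energy:
   KE = (Δp)²/(2m) = (1.072e-25)²/(2 × 9.109e-31 kg)
   KE = 6.304e-21 J = 39.349 meV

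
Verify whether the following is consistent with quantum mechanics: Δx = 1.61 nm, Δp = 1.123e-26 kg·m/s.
No, it violates the uncertainty principle (impossible measurement).

Calculate the product ΔxΔp:
ΔxΔp = (1.610e-09 m) × (1.123e-26 kg·m/s)
ΔxΔp = 1.808e-35 J·s

Compare to the minimum allowed value ℏ/2:
ℏ/2 = 5.273e-35 J·s

Since ΔxΔp = 1.808e-35 J·s < 5.273e-35 J·s = ℏ/2,
the measurement violates the uncertainty principle.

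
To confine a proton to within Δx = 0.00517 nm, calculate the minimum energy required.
194.077 meV

Localizing a particle requires giving it sufficient momentum uncertainty:

1. From uncertainty principle: Δp ≥ ℏ/(2Δx)
   Δp_min = (1.055e-34 J·s) / (2 × 5.170e-12 m)
   Δp_min = 1.020e-23 kg·m/s

2. This momentum uncertainty corresponds to kinetic energy:
   KE ≈ (Δp)²/(2m) = (1.020e-23)²/(2 × 1.673e-27 kg)
   KE = 3.109e-20 J = 194.077 meV

Tighter localization requires more energy.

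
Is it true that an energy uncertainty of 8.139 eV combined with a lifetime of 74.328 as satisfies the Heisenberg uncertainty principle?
Yes, it satisfies the uncertainty relation.

Calculate the product ΔEΔt:
ΔE = 8.139 eV = 1.304e-18 J
ΔEΔt = (1.304e-18 J) × (7.433e-17 s)
ΔEΔt = 9.692e-35 J·s

Compare to the minimum allowed value ℏ/2:
ℏ/2 = 5.273e-35 J·s

Since ΔEΔt = 9.692e-35 J·s ≥ 5.273e-35 J·s = ℏ/2,
this satisfies the uncertainty relation.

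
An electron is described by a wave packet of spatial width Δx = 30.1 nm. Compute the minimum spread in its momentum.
1.752 × 10^-27 kg·m/s

For a wave packet, the spatial width Δx and momentum spread Δp are related by the uncertainty principle:
ΔxΔp ≥ ℏ/2

The minimum momentum spread is:
Δp_min = ℏ/(2Δx)
Δp_min = (1.055e-34 J·s) / (2 × 3.010e-08 m)
Δp_min = 1.752e-27 kg·m/s

A wave packet cannot have both a well-defined position and well-defined momentum.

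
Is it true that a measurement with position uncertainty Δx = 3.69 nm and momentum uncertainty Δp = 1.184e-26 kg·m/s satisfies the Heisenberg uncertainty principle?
No, it violates the uncertainty principle (impossible measurement).

Calculate the product ΔxΔp:
ΔxΔp = (3.690e-09 m) × (1.184e-26 kg·m/s)
ΔxΔp = 4.369e-35 J·s

Compare to the minimum allowed value ℏ/2:
ℏ/2 = 5.273e-35 J·s

Since ΔxΔp = 4.369e-35 J·s < 5.273e-35 J·s = ℏ/2,
the measurement violates the uncertainty principle.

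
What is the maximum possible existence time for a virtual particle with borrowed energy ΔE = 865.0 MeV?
3.805 × 10^-25 s

Using the energy-time uncertainty principle:
ΔEΔt ≥ ℏ/2

For a virtual particle borrowing energy ΔE, the maximum lifetime is:
Δt_max = ℏ/(2ΔE)

Converting energy:
ΔE = 865.0 MeV = 1.386e-10 J

Δt_max = (1.055e-34 J·s) / (2 × 1.386e-10 J)
Δt_max = 3.805e-25 s = 3.805 × 10^-25 s

Virtual particles with higher borrowed energy exist for shorter times.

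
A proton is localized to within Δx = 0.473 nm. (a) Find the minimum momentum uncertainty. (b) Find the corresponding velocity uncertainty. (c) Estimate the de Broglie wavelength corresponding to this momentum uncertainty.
(a) Δp_min = 1.115 × 10^-25 kg·m/s
(b) Δv_min = 66.648 m/s
(c) λ_dB = 5.944 nm

Step-by-step:

(a) From the uncertainty principle:
Δp_min = ℏ/(2Δx) = (1.055e-34 J·s)/(2 × 4.730e-10 m) = 1.115e-25 kg·m/s

(b) The velocity uncertainty:
Δv = Δp/m = (1.115e-25 kg·m/s)/(1.673e-27 kg) = 6.665e+01 m/s = 66.648 m/s

(c) The de Broglie wavelength for this momentum:
λ = h/p = (6.626e-34 J·s)/(1.115e-25 kg·m/s) = 5.944e-09 m = 5.944 nm

Note: The de Broglie wavelength is comparable to the localization size, as expected from wave-particle duality.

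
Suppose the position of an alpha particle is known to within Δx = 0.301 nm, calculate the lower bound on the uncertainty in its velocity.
26.364 m/s

Using the Heisenberg uncertainty principle and Δp = mΔv:
ΔxΔp ≥ ℏ/2
Δx(mΔv) ≥ ℏ/2

The minimum uncertainty in velocity is:
Δv_min = ℏ/(2mΔx)
Δv_min = (1.055e-34 J·s) / (2 × 6.645e-27 kg × 3.010e-10 m)
Δv_min = 2.636e+01 m/s = 26.364 m/s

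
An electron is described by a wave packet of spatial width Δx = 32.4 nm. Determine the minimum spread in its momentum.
1.627 × 10^-27 kg·m/s

For a wave packet, the spatial width Δx and momentum spread Δp are related by the uncertainty principle:
ΔxΔp ≥ ℏ/2

The minimum momentum spread is:
Δp_min = ℏ/(2Δx)
Δp_min = (1.055e-34 J·s) / (2 × 3.240e-08 m)
Δp_min = 1.627e-27 kg·m/s

A wave packet cannot have both a well-defined position and well-defined momentum.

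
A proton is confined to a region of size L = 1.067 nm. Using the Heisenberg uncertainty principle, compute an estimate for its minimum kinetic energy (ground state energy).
4.556 μeV

Using the uncertainty principle to estimate ground state energy:

1. The position uncertainty is approximately the confinement size:
   Δx ≈ L = 1.067e-09 m

2. From ΔxΔp ≥ ℏ/2, the minimum momentum uncertainty is:
   Δp ≈ ℏ/(2L) = 4.942e-26 kg·m/s

3. The kinetic energy is approximately:
   KE ≈ (Δp)²/(2m) = (4.942e-26)²/(2 × 1.673e-27 kg)
   KE ≈ 7.300e-25 J = 4.556 μeV

This is an order-of-magnitude estimate of the ground state energy.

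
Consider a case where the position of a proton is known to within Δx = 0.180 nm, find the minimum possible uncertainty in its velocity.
175.136 m/s

Using the Heisenberg uncertainty principle and Δp = mΔv:
ΔxΔp ≥ ℏ/2
Δx(mΔv) ≥ ℏ/2

The minimum uncertainty in velocity is:
Δv_min = ℏ/(2mΔx)
Δv_min = (1.055e-34 J·s) / (2 × 1.673e-27 kg × 1.800e-10 m)
Δv_min = 1.751e+02 m/s = 175.136 m/s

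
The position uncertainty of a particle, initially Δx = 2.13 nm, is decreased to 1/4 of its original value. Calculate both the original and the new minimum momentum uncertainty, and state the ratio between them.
Original Δp_min = 2.476 × 10^-26 kg·m/s; new Δp'_min = 9.902 × 10^-26 kg·m/s; ratio Δp'_min/Δp_min = 4.

From the uncertainty principle ΔxΔp ≥ ℏ/2, the minimum momentum uncertainty is Δp_min = ℏ/(2Δx).

Original (Δx = 2.13 nm = 2.130e-09 m):
Δp_min = (1.055e-34 J·s)/(2 × 2.130e-09 m) = 2.476e-26 kg·m/s

When Δx → (1/4)Δx:
Δp'_min = ℏ/(2 × (1/4)Δx) = 4 × ℏ/(2Δx) = 4 × Δp_min
Δp'_min = 4 × 2.476e-26 kg·m/s = 9.902e-26 kg·m/s

Since Δp_min ∝ 1/Δx, when Δx is decreased to 1/4 of its original value, Δp_min increases to 4 times its original value.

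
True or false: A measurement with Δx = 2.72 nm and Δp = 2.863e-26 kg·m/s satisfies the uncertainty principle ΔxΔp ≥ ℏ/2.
Yes, it satisfies the uncertainty principle.

Calculate the product ΔxΔp:
ΔxΔp = (2.720e-09 m) × (2.863e-26 kg·m/s)
ΔxΔp = 7.787e-35 J·s

Compare to the minimum allowed value ℏ/2:
ℏ/2 = 5.273e-35 J·s

Since ΔxΔp = 7.787e-35 J·s ≥ 5.273e-35 J·s = ℏ/2,
the measurement satisfies the uncertainty principle.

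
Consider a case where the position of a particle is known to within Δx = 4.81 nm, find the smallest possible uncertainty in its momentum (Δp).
1.096 × 10^-26 kg·m/s

Using the Heisenberg uncertainty principle:
ΔxΔp ≥ ℏ/2

The minimum uncertainty in momentum is:
Δp_min = ℏ/(2Δx)
Δp_min = (1.055e-34 J·s) / (2 × 4.810e-09 m)
Δp_min = 1.096e-26 kg·m/s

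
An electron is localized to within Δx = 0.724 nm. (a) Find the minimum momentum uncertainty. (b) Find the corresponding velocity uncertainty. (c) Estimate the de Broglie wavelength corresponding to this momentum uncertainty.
(a) Δp_min = 7.283 × 10^-26 kg·m/s
(b) Δv_min = 79.950 km/s
(c) λ_dB = 9.098 nm

Step-by-step:

(a) From the uncertainty principle:
Δp_min = ℏ/(2Δx) = (1.055e-34 J·s)/(2 × 7.240e-10 m) = 7.283e-26 kg·m/s

(b) The velocity uncertainty:
Δv = Δp/m = (7.283e-26 kg·m/s)/(9.109e-31 kg) = 7.995e+04 m/s = 79.950 km/s

(c) The de Broglie wavelength for this momentum:
λ = h/p = (6.626e-34 J·s)/(7.283e-26 kg·m/s) = 9.098e-09 m = 9.098 nm

Note: The de Broglie wavelength is comparable to the localization size, as expected from wave-particle duality.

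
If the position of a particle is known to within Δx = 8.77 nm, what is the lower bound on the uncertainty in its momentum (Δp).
6.012 × 10^-27 kg·m/s

Using the Heisenberg uncertainty principle:
ΔxΔp ≥ ℏ/2

The minimum uncertainty in momentum is:
Δp_min = ℏ/(2Δx)
Δp_min = (1.055e-34 J·s) / (2 × 8.770e-09 m)
Δp_min = 6.012e-27 kg·m/s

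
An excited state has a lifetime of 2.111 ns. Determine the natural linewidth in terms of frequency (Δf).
37.697 MHz

Using the energy-time uncertainty principle and E = hf:
ΔEΔt ≥ ℏ/2
hΔf·Δt ≥ ℏ/2

The minimum frequency uncertainty is:
Δf = ℏ/(2hτ) = 1/(4πτ)
Δf = 1/(4π × 2.111e-09 s)
Δf = 3.770e+07 Hz = 37.697 MHz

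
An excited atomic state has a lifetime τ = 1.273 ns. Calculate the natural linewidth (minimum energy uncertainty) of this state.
258.528 neV

Using the energy-time uncertainty principle:
ΔEΔt ≥ ℏ/2

The lifetime τ represents the time uncertainty Δt.
The natural linewidth (minimum energy uncertainty) is:

ΔE = ℏ/(2τ)
ΔE = (1.055e-34 J·s) / (2 × 1.273e-09 s)
ΔE = 4.142e-26 J = 258.528 neV

This natural linewidth limits the precision of spectroscopic measurements.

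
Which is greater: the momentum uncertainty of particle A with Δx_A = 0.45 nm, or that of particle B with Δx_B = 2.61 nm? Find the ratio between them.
Particle A has the larger minimum momentum uncertainty, by a factor of 5.80.

For each particle, the minimum momentum uncertainty is Δp_min = ℏ/(2Δx):

Particle A: Δp_A = ℏ/(2×4.500e-10 m) = 1.172e-25 kg·m/s
Particle B: Δp_B = ℏ/(2×2.610e-09 m) = 2.020e-26 kg·m/s

Ratio: Δp_A/Δp_B = 5.80

Since Δp_min ∝ 1/Δx, the particle with smaller position uncertainty (A) has larger momentum uncertainty.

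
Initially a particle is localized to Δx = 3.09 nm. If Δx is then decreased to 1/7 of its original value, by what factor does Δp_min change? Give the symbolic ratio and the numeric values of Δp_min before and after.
Original Δp_min = 1.706 × 10^-26 kg·m/s; new Δp'_min = 1.194 × 10^-25 kg·m/s; ratio Δp'_min/Δp_min = 7.

From the uncertainty principle ΔxΔp ≥ ℏ/2, the minimum momentum uncertainty is Δp_min = ℏ/(2Δx).

Original (Δx = 3.09 nm = 3.090e-09 m):
Δp_min = (1.055e-34 J·s)/(2 × 3.090e-09 m) = 1.706e-26 kg·m/s

When Δx → (1/7)Δx:
Δp'_min = ℏ/(2 × (1/7)Δx) = 7 × ℏ/(2Δx) = 7 × Δp_min
Δp'_min = 7 × 1.706e-26 kg·m/s = 1.194e-25 kg·m/s

Since Δp_min ∝ 1/Δx, when Δx is decreased to 1/7 of its original value, Δp_min increases to 7 times its original value.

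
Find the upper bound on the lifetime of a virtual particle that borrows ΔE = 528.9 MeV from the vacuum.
6.222 × 10^-25 s

Using the energy-time uncertainty principle:
ΔEΔt ≥ ℏ/2

For a virtual particle borrowing energy ΔE, the maximum lifetime is:
Δt_max = ℏ/(2ΔE)

Converting energy:
ΔE = 528.9 MeV = 8.474e-11 J

Δt_max = (1.055e-34 J·s) / (2 × 8.474e-11 J)
Δt_max = 6.222e-25 s = 6.222 × 10^-25 s

Virtual particles with higher borrowed energy exist for shorter times.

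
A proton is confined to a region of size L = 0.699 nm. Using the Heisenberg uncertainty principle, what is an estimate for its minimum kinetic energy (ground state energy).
10.617 μeV

Using the uncertainty principle to estimate ground state energy:

1. The position uncertainty is approximately the confinement size:
   Δx ≈ L = 6.990e-10 m

2. From ΔxΔp ≥ ℏ/2, the minimum momentum uncertainty is:
   Δp ≈ ℏ/(2L) = 7.543e-26 kg·m/s

3. The kinetic energy is approximately:
   KE ≈ (Δp)²/(2m) = (7.543e-26)²/(2 × 1.673e-27 kg)
   KE ≈ 1.701e-24 J = 10.617 μeV

This is an order-of-magnitude estimate of the ground state energy.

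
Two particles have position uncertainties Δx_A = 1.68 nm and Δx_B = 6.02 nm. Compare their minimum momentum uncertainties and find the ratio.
Particle A has the larger minimum momentum uncertainty, by a factor of 3.58.

For each particle, the minimum momentum uncertainty is Δp_min = ℏ/(2Δx):

Particle A: Δp_A = ℏ/(2×1.680e-09 m) = 3.139e-26 kg·m/s
Particle B: Δp_B = ℏ/(2×6.020e-09 m) = 8.759e-27 kg·m/s

Ratio: Δp_A/Δp_B = 3.58

Since Δp_min ∝ 1/Δx, the particle with smaller position uncertainty (A) has larger momentum uncertainty.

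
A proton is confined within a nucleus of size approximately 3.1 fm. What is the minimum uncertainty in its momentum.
1.701 × 10^-20 kg·m/s

Using the Heisenberg uncertainty principle:
ΔxΔp ≥ ℏ/2

With Δx ≈ L = 3.100e-15 m (the confinement size):
Δp_min = ℏ/(2Δx)
Δp_min = (1.055e-34 J·s) / (2 × 3.100e-15 m)
Δp_min = 1.701e-20 kg·m/s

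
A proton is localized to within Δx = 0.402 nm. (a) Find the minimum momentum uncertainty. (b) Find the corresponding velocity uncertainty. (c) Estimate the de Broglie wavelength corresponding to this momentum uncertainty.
(a) Δp_min = 1.312 × 10^-25 kg·m/s
(b) Δv_min = 78.419 m/s
(c) λ_dB = 5.052 nm

Step-by-step:

(a) From the uncertainty principle:
Δp_min = ℏ/(2Δx) = (1.055e-34 J·s)/(2 × 4.020e-10 m) = 1.312e-25 kg·m/s

(b) The velocity uncertainty:
Δv = Δp/m = (1.312e-25 kg·m/s)/(1.673e-27 kg) = 7.842e+01 m/s = 78.419 m/s

(c) The de Broglie wavelength for this momentum:
λ = h/p = (6.626e-34 J·s)/(1.312e-25 kg·m/s) = 5.052e-09 m = 5.052 nm

Note: The de Broglie wavelength is comparable to the localization size, as expected from wave-particle duality.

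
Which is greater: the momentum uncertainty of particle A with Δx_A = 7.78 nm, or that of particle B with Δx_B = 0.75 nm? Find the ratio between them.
Particle B has the larger minimum momentum uncertainty, by a factor of 10.37.

For each particle, the minimum momentum uncertainty is Δp_min = ℏ/(2Δx):

Particle A: Δp_A = ℏ/(2×7.780e-09 m) = 6.777e-27 kg·m/s
Particle B: Δp_B = ℏ/(2×7.500e-10 m) = 7.030e-26 kg·m/s

Ratio: Δp_B/Δp_A = 10.37

Since Δp_min ∝ 1/Δx, the particle with smaller position uncertainty (B) has larger momentum uncertainty.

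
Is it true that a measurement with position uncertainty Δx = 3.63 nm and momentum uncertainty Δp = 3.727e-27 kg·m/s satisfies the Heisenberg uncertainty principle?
No, it violates the uncertainty principle (impossible measurement).

Calculate the product ΔxΔp:
ΔxΔp = (3.630e-09 m) × (3.727e-27 kg·m/s)
ΔxΔp = 1.353e-35 J·s

Compare to the minimum allowed value ℏ/2:
ℏ/2 = 5.273e-35 J·s

Since ΔxΔp = 1.353e-35 J·s < 5.273e-35 J·s = ℏ/2,
the measurement violates the uncertainty principle.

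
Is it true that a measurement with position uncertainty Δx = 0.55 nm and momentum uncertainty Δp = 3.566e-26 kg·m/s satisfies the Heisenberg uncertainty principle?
No, it violates the uncertainty principle (impossible measurement).

Calculate the product ΔxΔp:
ΔxΔp = (5.500e-10 m) × (3.566e-26 kg·m/s)
ΔxΔp = 1.961e-35 J·s

Compare to the minimum allowed value ℏ/2:
ℏ/2 = 5.273e-35 J·s

Since ΔxΔp = 1.961e-35 J·s < 5.273e-35 J·s = ℏ/2,
the measurement violates the uncertainty principle.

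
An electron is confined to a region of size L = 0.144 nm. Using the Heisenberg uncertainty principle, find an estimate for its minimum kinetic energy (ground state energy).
459.344 meV

Using the uncertainty principle to estimate ground state energy:

1. The position uncertainty is approximately the confinement size:
   Δx ≈ L = 1.440e-10 m

2. From ΔxΔp ≥ ℏ/2, the minimum momentum uncertainty is:
   Δp ≈ ℏ/(2L) = 3.662e-25 kg·m/s

3. The kinetic energy is approximately:
   KE ≈ (Δp)²/(2m) = (3.662e-25)²/(2 × 9.109e-31 kg)
   KE ≈ 7.360e-20 J = 459.344 meV

This is an order-of-magnitude estimate of the ground state energy.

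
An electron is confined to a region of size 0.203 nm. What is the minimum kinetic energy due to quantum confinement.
231.138 meV

Using the uncertainty principle:

1. Position uncertainty: Δx ≈ 2.030e-10 m
2. Minimum momentum uncertainty: Δp = ℏ/(2Δx) = 2.597e-25 kg·m/s
3. Minimum kinetic energy:
   KE = (Δp)²/(2m) = (2.597e-25)²/(2 × 9.109e-31 kg)
   KE = 3.703e-20 J = 231.138 meV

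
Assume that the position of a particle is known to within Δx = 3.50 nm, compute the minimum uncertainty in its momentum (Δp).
1.507 × 10^-26 kg·m/s

Using the Heisenberg uncertainty principle:
ΔxΔp ≥ ℏ/2

The minimum uncertainty in momentum is:
Δp_min = ℏ/(2Δx)
Δp_min = (1.055e-34 J·s) / (2 × 3.500e-09 m)
Δp_min = 1.507e-26 kg·m/s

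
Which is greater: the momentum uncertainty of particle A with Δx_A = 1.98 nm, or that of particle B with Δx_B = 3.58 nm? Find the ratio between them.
Particle A has the larger minimum momentum uncertainty, by a factor of 1.81.

For each particle, the minimum momentum uncertainty is Δp_min = ℏ/(2Δx):

Particle A: Δp_A = ℏ/(2×1.980e-09 m) = 2.663e-26 kg·m/s
Particle B: Δp_B = ℏ/(2×3.580e-09 m) = 1.473e-26 kg·m/s

Ratio: Δp_A/Δp_B = 1.81

Since Δp_min ∝ 1/Δx, the particle with smaller position uncertainty (A) has larger momentum uncertainty.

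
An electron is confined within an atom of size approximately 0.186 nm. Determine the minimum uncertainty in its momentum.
2.835 × 10^-25 kg·m/s

Using the Heisenberg uncertainty principle:
ΔxΔp ≥ ℏ/2

With Δx ≈ L = 1.860e-10 m (the confinement size):
Δp_min = ℏ/(2Δx)
Δp_min = (1.055e-34 J·s) / (2 × 1.860e-10 m)
Δp_min = 2.835e-25 kg·m/s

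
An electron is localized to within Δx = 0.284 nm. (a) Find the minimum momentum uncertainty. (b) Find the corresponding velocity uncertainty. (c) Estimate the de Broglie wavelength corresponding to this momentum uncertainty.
(a) Δp_min = 1.857 × 10^-25 kg·m/s
(b) Δv_min = 203.816 km/s
(c) λ_dB = 3.569 nm

Step-by-step:

(a) From the uncertainty principle:
Δp_min = ℏ/(2Δx) = (1.055e-34 J·s)/(2 × 2.840e-10 m) = 1.857e-25 kg·m/s

(b) The velocity uncertainty:
Δv = Δp/m = (1.857e-25 kg·m/s)/(9.109e-31 kg) = 2.038e+05 m/s = 203.816 km/s

(c) The de Broglie wavelength for this momentum:
λ = h/p = (6.626e-34 J·s)/(1.857e-25 kg·m/s) = 3.569e-09 m = 3.569 nm

Note: The de Broglie wavelength is comparable to the localization size, as expected from wave-particle duality.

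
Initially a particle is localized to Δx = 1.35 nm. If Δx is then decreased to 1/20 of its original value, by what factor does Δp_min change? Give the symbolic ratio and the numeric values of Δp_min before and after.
Original Δp_min = 3.906 × 10^-26 kg·m/s; new Δp'_min = 7.812 × 10^-25 kg·m/s; ratio Δp'_min/Δp_min = 20.

From the uncertainty principle ΔxΔp ≥ ℏ/2, the minimum momentum uncertainty is Δp_min = ℏ/(2Δx).

Original (Δx = 1.35 nm = 1.350e-09 m):
Δp_min = (1.055e-34 J·s)/(2 × 1.350e-09 m) = 3.906e-26 kg·m/s

When Δx → (1/20)Δx:
Δp'_min = ℏ/(2 × (1/20)Δx) = 20 × ℏ/(2Δx) = 20 × Δp_min
Δp'_min = 20 × 3.906e-26 kg·m/s = 7.812e-25 kg·m/s

Since Δp_min ∝ 1/Δx, when Δx is decreased to 1/20 of its original value, Δp_min increases to 20 times its original value.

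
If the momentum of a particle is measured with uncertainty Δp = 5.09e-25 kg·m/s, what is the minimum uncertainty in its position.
103.593 pm

Using the Heisenberg uncertainty principle:
ΔxΔp ≥ ℏ/2

The minimum uncertainty in position is:
Δx_min = ℏ/(2Δp)
Δx_min = (1.055e-34 J·s) / (2 × 5.090e-25 kg·m/s)
Δx_min = 1.036e-10 m = 103.593 pm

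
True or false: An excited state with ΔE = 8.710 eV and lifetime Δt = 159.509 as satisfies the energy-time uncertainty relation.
Yes, it satisfies the uncertainty relation.

Calculate the product ΔEΔt:
ΔE = 8.710 eV = 1.395e-18 J
ΔEΔt = (1.395e-18 J) × (1.595e-16 s)
ΔEΔt = 2.226e-34 J·s

Compare to the minimum allowed value ℏ/2:
ℏ/2 = 5.273e-35 J·s

Since ΔEΔt = 2.226e-34 J·s ≥ 5.273e-35 J·s = ℏ/2,
this satisfies the uncertainty relation.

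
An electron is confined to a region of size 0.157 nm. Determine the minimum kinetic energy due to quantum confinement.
386.424 meV

Using the uncertainty principle:

1. Position uncertainty: Δx ≈ 1.570e-10 m
2. Minimum momentum uncertainty: Δp = ℏ/(2Δx) = 3.359e-25 kg·m/s
3. Minimum kinetic energy:
   KE = (Δp)²/(2m) = (3.359e-25)²/(2 × 9.109e-31 kg)
   KE = 6.191e-20 J = 386.424 meV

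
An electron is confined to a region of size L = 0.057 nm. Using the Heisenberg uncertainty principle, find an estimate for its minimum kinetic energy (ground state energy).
2.932 eV

Using the uncertainty principle to estimate ground state energy:

1. The position uncertainty is approximately the confinement size:
   Δx ≈ L = 5.700e-11 m

2. From ΔxΔp ≥ ℏ/2, the minimum momentum uncertainty is:
   Δp ≈ ℏ/(2L) = 9.251e-25 kg·m/s

3. The kinetic energy is approximately:
   KE ≈ (Δp)²/(2m) = (9.251e-25)²/(2 × 9.109e-31 kg)
   KE ≈ 4.697e-19 J = 2.932 eV

This is an order-of-magnitude estimate of the ground state energy.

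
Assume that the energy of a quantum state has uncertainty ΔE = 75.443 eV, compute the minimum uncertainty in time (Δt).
4.362 as

Using the energy-time uncertainty principle:
ΔEΔt ≥ ℏ/2

The minimum uncertainty in time is:
Δt_min = ℏ/(2ΔE)
Δt_min = (1.055e-34 J·s) / (2 × 1.209e-17 J)
Δt_min = 4.362e-18 s = 4.362 as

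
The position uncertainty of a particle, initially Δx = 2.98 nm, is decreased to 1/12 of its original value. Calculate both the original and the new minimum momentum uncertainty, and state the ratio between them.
Original Δp_min = 1.769 × 10^-26 kg·m/s; new Δp'_min = 2.123 × 10^-25 kg·m/s; ratio Δp'_min/Δp_min = 12.

From the uncertainty principle ΔxΔp ≥ ℏ/2, the minimum momentum uncertainty is Δp_min = ℏ/(2Δx).

Original (Δx = 2.98 nm = 2.980e-09 m):
Δp_min = (1.055e-34 J·s)/(2 × 2.980e-09 m) = 1.769e-26 kg·m/s

When Δx → (1/12)Δx:
Δp'_min = ℏ/(2 × (1/12)Δx) = 12 × ℏ/(2Δx) = 12 × Δp_min
Δp'_min = 12 × 1.769e-26 kg·m/s = 2.123e-25 kg·m/s

Since Δp_min ∝ 1/Δx, when Δx is decreased to 1/12 of its original value, Δp_min increases to 12 times its original value.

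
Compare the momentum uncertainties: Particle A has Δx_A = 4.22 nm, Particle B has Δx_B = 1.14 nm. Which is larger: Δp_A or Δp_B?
Particle B has the larger minimum momentum uncertainty, by a factor of 3.70.

For each particle, the minimum momentum uncertainty is Δp_min = ℏ/(2Δx):

Particle A: Δp_A = ℏ/(2×4.220e-09 m) = 1.249e-26 kg·m/s
Particle B: Δp_B = ℏ/(2×1.140e-09 m) = 4.625e-26 kg·m/s

Ratio: Δp_B/Δp_A = 3.70

Since Δp_min ∝ 1/Δx, the particle with smaller position uncertainty (B) has larger momentum uncertainty.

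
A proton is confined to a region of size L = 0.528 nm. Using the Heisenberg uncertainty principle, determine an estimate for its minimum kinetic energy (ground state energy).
18.607 μeV

Using the uncertainty principle to estimate ground state energy:

1. The position uncertainty is approximately the confinement size:
   Δx ≈ L = 5.280e-10 m

2. From ΔxΔp ≥ ℏ/2, the minimum momentum uncertainty is:
   Δp ≈ ℏ/(2L) = 9.986e-26 kg·m/s

3. The kinetic energy is approximately:
   KE ≈ (Δp)²/(2m) = (9.986e-26)²/(2 × 1.673e-27 kg)
   KE ≈ 2.981e-24 J = 18.607 μeV

This is an order-of-magnitude estimate of the ground state energy.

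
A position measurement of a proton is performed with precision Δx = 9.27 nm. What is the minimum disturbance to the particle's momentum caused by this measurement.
5.688 × 10^-27 kg·m/s

The uncertainty principle implies that measuring position disturbs momentum:
ΔxΔp ≥ ℏ/2

When we measure position with precision Δx, we necessarily introduce a momentum uncertainty:
Δp ≥ ℏ/(2Δx)
Δp_min = (1.055e-34 J·s) / (2 × 9.270e-09 m)
Δp_min = 5.688e-27 kg·m/s

The more precisely we measure position, the greater the momentum disturbance.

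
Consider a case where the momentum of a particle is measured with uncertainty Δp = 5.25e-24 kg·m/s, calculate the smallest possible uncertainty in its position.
10.044 pm

Using the Heisenberg uncertainty principle:
ΔxΔp ≥ ℏ/2

The minimum uncertainty in position is:
Δx_min = ℏ/(2Δp)
Δx_min = (1.055e-34 J·s) / (2 × 5.250e-24 kg·m/s)
Δx_min = 1.004e-11 m = 10.044 pm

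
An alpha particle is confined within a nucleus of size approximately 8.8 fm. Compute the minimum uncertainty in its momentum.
5.992 × 10^-21 kg·m/s

Using the Heisenberg uncertainty principle:
ΔxΔp ≥ ℏ/2

With Δx ≈ L = 8.800e-15 m (the confinement size):
Δp_min = ℏ/(2Δx)
Δp_min = (1.055e-34 J·s) / (2 × 8.800e-15 m)
Δp_min = 5.992e-21 kg·m/s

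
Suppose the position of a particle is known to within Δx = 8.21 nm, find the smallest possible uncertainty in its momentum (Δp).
6.422 × 10^-27 kg·m/s

Using the Heisenberg uncertainty principle:
ΔxΔp ≥ ℏ/2

The minimum uncertainty in momentum is:
Δp_min = ℏ/(2Δx)
Δp_min = (1.055e-34 J·s) / (2 × 8.210e-09 m)
Δp_min = 6.422e-27 kg·m/s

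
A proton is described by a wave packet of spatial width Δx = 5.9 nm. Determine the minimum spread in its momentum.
8.937 × 10^-27 kg·m/s

For a wave packet, the spatial width Δx and momentum spread Δp are related by the uncertainty principle:
ΔxΔp ≥ ℏ/2

The minimum momentum spread is:
Δp_min = ℏ/(2Δx)
Δp_min = (1.055e-34 J·s) / (2 × 5.900e-09 m)
Δp_min = 8.937e-27 kg·m/s

A wave packet cannot have both a well-defined position and well-defined momentum.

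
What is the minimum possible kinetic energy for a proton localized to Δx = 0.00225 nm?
1.025 eV

Localizing a particle requires giving it sufficient momentum uncertainty:

1. From uncertainty principle: Δp ≥ ℏ/(2Δx)
   Δp_min = (1.055e-34 J·s) / (2 × 2.250e-12 m)
   Δp_min = 2.343e-23 kg·m/s

2. This momentum uncertainty corresponds to kinetic energy:
   KE ≈ (Δp)²/(2m) = (2.343e-23)²/(2 × 1.673e-27 kg)
   KE = 1.642e-19 J = 1.025 eV

Tighter localization requires more energy.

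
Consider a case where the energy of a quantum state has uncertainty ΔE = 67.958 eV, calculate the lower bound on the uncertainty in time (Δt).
4.843 as

Using the energy-time uncertainty principle:
ΔEΔt ≥ ℏ/2

The minimum uncertainty in time is:
Δt_min = ℏ/(2ΔE)
Δt_min = (1.055e-34 J·s) / (2 × 1.089e-17 J)
Δt_min = 4.843e-18 s = 4.843 as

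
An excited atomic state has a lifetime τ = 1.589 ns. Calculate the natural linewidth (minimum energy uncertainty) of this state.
207.115 neV

Using the energy-time uncertainty principle:
ΔEΔt ≥ ℏ/2

The lifetime τ represents the time uncertainty Δt.
The natural linewidth (minimum energy uncertainty) is:

ΔE = ℏ/(2τ)
ΔE = (1.055e-34 J·s) / (2 × 1.589e-09 s)
ΔE = 3.318e-26 J = 207.115 neV

This natural linewidth limits the precision of spectroscopic measurements.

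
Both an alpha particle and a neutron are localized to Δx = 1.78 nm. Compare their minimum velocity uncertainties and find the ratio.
The neutron has the larger minimum velocity uncertainty, by a ratio of 4.0.

For both particles, Δp_min = ℏ/(2Δx) = 2.962e-26 kg·m/s (same for both).

The velocity uncertainty is Δv = Δp/m:
- alpha particle: Δv = 2.962e-26 / 6.645e-27 = 4.458e+00 m/s = 4.458 m/s
- neutron: Δv = 2.962e-26 / 1.675e-27 = 1.769e+01 m/s = 17.686 m/s

Ratio: 1.769e+01 / 4.458e+00 = 4.0

The lighter particle has larger velocity uncertainty because Δv ∝ 1/m.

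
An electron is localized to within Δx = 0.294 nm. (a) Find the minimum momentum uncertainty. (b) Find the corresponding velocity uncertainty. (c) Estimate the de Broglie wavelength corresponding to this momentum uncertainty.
(a) Δp_min = 1.793 × 10^-25 kg·m/s
(b) Δv_min = 196.884 km/s
(c) λ_dB = 3.695 nm

Step-by-step:

(a) From the uncertainty principle:
Δp_min = ℏ/(2Δx) = (1.055e-34 J·s)/(2 × 2.940e-10 m) = 1.793e-25 kg·m/s

(b) The velocity uncertainty:
Δv = Δp/m = (1.793e-25 kg·m/s)/(9.109e-31 kg) = 1.969e+05 m/s = 196.884 km/s

(c) The de Broglie wavelength for this momentum:
λ = h/p = (6.626e-34 J·s)/(1.793e-25 kg·m/s) = 3.695e-09 m = 3.695 nm

Note: The de Broglie wavelength is comparable to the localization size, as expected from wave-particle duality.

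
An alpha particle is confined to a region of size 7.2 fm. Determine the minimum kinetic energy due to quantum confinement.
25.189 keV

Using the uncertainty principle:

1. Position uncertainty: Δx ≈ 7.200e-15 m
2. Minimum momentum uncertainty: Δp = ℏ/(2Δx) = 7.323e-21 kg·m/s
3. Minimum kinetic energy:
   KE = (Δp)²/(2m) = (7.323e-21)²/(2 × 6.645e-27 kg)
   KE = 4.036e-15 J = 25.189 keV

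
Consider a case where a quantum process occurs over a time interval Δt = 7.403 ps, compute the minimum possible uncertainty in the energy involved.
44.456 μeV

Using the energy-time uncertainty principle:
ΔEΔt ≥ ℏ/2

The minimum uncertainty in energy is:
ΔE_min = ℏ/(2Δt)
ΔE_min = (1.055e-34 J·s) / (2 × 7.403e-12 s)
ΔE_min = 7.123e-24 J = 44.456 μeV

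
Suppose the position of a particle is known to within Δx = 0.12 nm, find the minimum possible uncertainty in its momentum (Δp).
4.394 × 10^-25 kg·m/s

Using the Heisenberg uncertainty principle:
ΔxΔp ≥ ℏ/2

The minimum uncertainty in momentum is:
Δp_min = ℏ/(2Δx)
Δp_min = (1.055e-34 J·s) / (2 × 1.200e-10 m)
Δp_min = 4.394e-25 kg·m/s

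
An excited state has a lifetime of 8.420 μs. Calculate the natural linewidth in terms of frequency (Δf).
9.451 kHz

Using the energy-time uncertainty principle and E = hf:
ΔEΔt ≥ ℏ/2
hΔf·Δt ≥ ℏ/2

The minimum frequency uncertainty is:
Δf = ℏ/(2hτ) = 1/(4πτ)
Δf = 1/(4π × 8.420e-06 s)
Δf = 9.451e+03 Hz = 9.451 kHz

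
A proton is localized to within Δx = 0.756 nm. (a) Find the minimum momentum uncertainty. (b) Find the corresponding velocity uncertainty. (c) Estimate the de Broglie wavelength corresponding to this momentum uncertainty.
(a) Δp_min = 6.975 × 10^-26 kg·m/s
(b) Δv_min = 41.699 m/s
(c) λ_dB = 9.500 nm

Step-by-step:

(a) From the uncertainty principle:
Δp_min = ℏ/(2Δx) = (1.055e-34 J·s)/(2 × 7.560e-10 m) = 6.975e-26 kg·m/s

(b) The velocity uncertainty:
Δv = Δp/m = (6.975e-26 kg·m/s)/(1.673e-27 kg) = 4.170e+01 m/s = 41.699 m/s

(c) The de Broglie wavelength for this momentum:
λ = h/p = (6.626e-34 J·s)/(6.975e-26 kg·m/s) = 9.500e-09 m = 9.500 nm

Note: The de Broglie wavelength is comparable to the localization size, as expected from wave-particle duality.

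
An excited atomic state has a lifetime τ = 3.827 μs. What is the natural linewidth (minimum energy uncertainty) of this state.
85.996 peV

Using the energy-time uncertainty principle:
ΔEΔt ≥ ℏ/2

The lifetime τ represents the time uncertainty Δt.
The natural linewidth (minimum energy uncertainty) is:

ΔE = ℏ/(2τ)
ΔE = (1.055e-34 J·s) / (2 × 3.827e-06 s)
ΔE = 1.378e-29 J = 85.996 peV

This natural linewidth limits the precision of spectroscopic measurements.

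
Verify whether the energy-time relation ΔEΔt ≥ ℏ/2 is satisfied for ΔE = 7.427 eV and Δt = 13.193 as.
No, it violates the uncertainty relation.

Calculate the product ΔEΔt:
ΔE = 7.427 eV = 1.190e-18 J
ΔEΔt = (1.190e-18 J) × (1.319e-17 s)
ΔEΔt = 1.570e-35 J·s

Compare to the minimum allowed value ℏ/2:
ℏ/2 = 5.273e-35 J·s

Since ΔEΔt = 1.570e-35 J·s < 5.273e-35 J·s = ℏ/2,
this violates the uncertainty relation.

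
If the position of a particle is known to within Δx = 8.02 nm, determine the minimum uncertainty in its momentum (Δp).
6.575 × 10^-27 kg·m/s

Using the Heisenberg uncertainty principle:
ΔxΔp ≥ ℏ/2

The minimum uncertainty in momentum is:
Δp_min = ℏ/(2Δx)
Δp_min = (1.055e-34 J·s) / (2 × 8.020e-09 m)
Δp_min = 6.575e-27 kg·m/s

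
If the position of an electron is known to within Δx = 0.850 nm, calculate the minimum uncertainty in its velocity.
68.099 km/s

Using the Heisenberg uncertainty principle and Δp = mΔv:
ΔxΔp ≥ ℏ/2
Δx(mΔv) ≥ ℏ/2

The minimum uncertainty in velocity is:
Δv_min = ℏ/(2mΔx)
Δv_min = (1.055e-34 J·s) / (2 × 9.109e-31 kg × 8.500e-10 m)
Δv_min = 6.810e+04 m/s = 68.099 km/s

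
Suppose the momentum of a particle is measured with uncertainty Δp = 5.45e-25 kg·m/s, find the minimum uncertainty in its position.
96.750 pm

Using the Heisenberg uncertainty principle:
ΔxΔp ≥ ℏ/2

The minimum uncertainty in position is:
Δx_min = ℏ/(2Δp)
Δx_min = (1.055e-34 J·s) / (2 × 5.450e-25 kg·m/s)
Δx_min = 9.675e-11 m = 96.750 pm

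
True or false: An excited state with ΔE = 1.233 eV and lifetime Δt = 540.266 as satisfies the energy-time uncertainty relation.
Yes, it satisfies the uncertainty relation.

Calculate the product ΔEΔt:
ΔE = 1.233 eV = 1.975e-19 J
ΔEΔt = (1.975e-19 J) × (5.403e-16 s)
ΔEΔt = 1.067e-34 J·s

Compare to the minimum allowed value ℏ/2:
ℏ/2 = 5.273e-35 J·s

Since ΔEΔt = 1.067e-34 J·s ≥ 5.273e-35 J·s = ℏ/2,
this satisfies the uncertainty relation.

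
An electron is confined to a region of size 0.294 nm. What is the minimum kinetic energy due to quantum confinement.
110.197 meV

Using the uncertainty principle:

1. Position uncertainty: Δx ≈ 2.940e-10 m
2. Minimum momentum uncertainty: Δp = ℏ/(2Δx) = 1.793e-25 kg·m/s
3. Minimum kinetic energy:
   KE = (Δp)²/(2m) = (1.793e-25)²/(2 × 9.109e-31 kg)
   KE = 1.766e-20 J = 110.197 meV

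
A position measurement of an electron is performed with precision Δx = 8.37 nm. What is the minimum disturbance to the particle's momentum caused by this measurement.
6.300 × 10^-27 kg·m/s

The uncertainty principle implies that measuring position disturbs momentum:
ΔxΔp ≥ ℏ/2

When we measure position with precision Δx, we necessarily introduce a momentum uncertainty:
Δp ≥ ℏ/(2Δx)
Δp_min = (1.055e-34 J·s) / (2 × 8.370e-09 m)
Δp_min = 6.300e-27 kg·m/s

The more precisely we measure position, the greater the momentum disturbance.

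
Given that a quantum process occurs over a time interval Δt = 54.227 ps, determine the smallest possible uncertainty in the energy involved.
6.069 μeV

Using the energy-time uncertainty principle:
ΔEΔt ≥ ℏ/2

The minimum uncertainty in energy is:
ΔE_min = ℏ/(2Δt)
ΔE_min = (1.055e-34 J·s) / (2 × 5.423e-11 s)
ΔE_min = 9.724e-25 J = 6.069 μeV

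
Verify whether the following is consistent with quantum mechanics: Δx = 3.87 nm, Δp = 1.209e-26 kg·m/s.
No, it violates the uncertainty principle (impossible measurement).

Calculate the product ΔxΔp:
ΔxΔp = (3.870e-09 m) × (1.209e-26 kg·m/s)
ΔxΔp = 4.679e-35 J·s

Compare to the minimum allowed value ℏ/2:
ℏ/2 = 5.273e-35 J·s

Since ΔxΔp = 4.679e-35 J·s < 5.273e-35 J·s = ℏ/2,
the measurement violates the uncertainty principle.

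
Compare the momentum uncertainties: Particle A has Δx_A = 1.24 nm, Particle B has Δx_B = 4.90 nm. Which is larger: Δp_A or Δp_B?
Particle A has the larger minimum momentum uncertainty, by a factor of 3.95.

For each particle, the minimum momentum uncertainty is Δp_min = ℏ/(2Δx):

Particle A: Δp_A = ℏ/(2×1.240e-09 m) = 4.252e-26 kg·m/s
Particle B: Δp_B = ℏ/(2×4.900e-09 m) = 1.076e-26 kg·m/s

Ratio: Δp_A/Δp_B = 3.95

Since Δp_min ∝ 1/Δx, the particle with smaller position uncertainty (A) has larger momentum uncertainty.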